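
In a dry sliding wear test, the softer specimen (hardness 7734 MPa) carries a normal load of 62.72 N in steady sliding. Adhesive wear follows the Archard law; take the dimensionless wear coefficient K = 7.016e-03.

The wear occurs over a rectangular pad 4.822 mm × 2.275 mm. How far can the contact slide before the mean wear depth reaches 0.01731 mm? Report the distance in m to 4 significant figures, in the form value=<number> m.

Intermediate values are shown rounded. The computation keeps exact precision. Rounded once at the end: four significant digits.
Convert: Hardness H = 7734 MPa = 7.734e+09 Pa.
Convert: Pad sides 4.822 mm × 2.275 mm = 0.004822 m × 0.002275 m. Contact area A = 0.004822 m × 0.002275 m = 1.097e-05 m².
Convert: Depth limit h_lim = 0.01731 mm = 1.731e-05 m.
Expressed in SI base units: W = 62.72 N, H = 7.734e+09 Pa, K = 7.016e-03.
Limit volume V_lim = h_lim·A = 1.731e-05 · 1.097e-05 = 1.899e-10 m³.
So the life L = V_lim·H/(K·W) = 1.899e-10 · 7.734e+09 / (7.016e-03 · 62.72) = 3.337 m.

value=3.337 m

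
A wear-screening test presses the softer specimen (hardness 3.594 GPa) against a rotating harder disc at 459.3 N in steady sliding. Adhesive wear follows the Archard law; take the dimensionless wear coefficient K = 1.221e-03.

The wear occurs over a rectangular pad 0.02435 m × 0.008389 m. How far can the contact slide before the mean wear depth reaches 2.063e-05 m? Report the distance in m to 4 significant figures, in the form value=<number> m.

Quoted intermediates are rounded — all working math maintains full float precision, and one final rounding to 4 significant figures.
Convert: Hardness H = 3.594 GPa = 3.594e+09 Pa.
Convert: Contact area A = 0.02435 m × 0.008389 m = 2.043e-04 m².
In SI base units: W = 459.3 N, H = 3.594e+09 Pa, K = 1.221e-03.
At the depth limit, V_lim = h_lim·A = 2.063e-05 · 2.043e-04 = 4.214e-09 m³.
Sliding life L = V_lim·H/(K·W) = 4.214e-09 · 3.594e+09 / (1.221e-03 · 459.3) = 27.01 m.

value=27.01 m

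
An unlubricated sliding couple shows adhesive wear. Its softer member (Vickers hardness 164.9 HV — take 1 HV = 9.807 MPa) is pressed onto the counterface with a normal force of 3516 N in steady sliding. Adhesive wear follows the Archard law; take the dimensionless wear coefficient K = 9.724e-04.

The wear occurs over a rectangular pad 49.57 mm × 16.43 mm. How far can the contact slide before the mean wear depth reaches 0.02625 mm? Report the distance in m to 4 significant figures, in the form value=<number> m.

Each operation runs at exact precision; intermediate values are displayed rounded. Rounded once at the end to 4 significant figures.
Convert: Hardness H = 164.9 HV × 9.807 MPa/HV = 1617 MPa = 1.617e+09 Pa.
Convert: Pad sides 49.57 mm × 16.43 mm = 0.04957 m × 0.01643 m. Contact area A = 0.04957 m × 0.01643 m = 8.144e-04 m².
Convert: Depth limit h_lim = 0.02625 mm = 2.625e-05 m.
Collected in SI base units: W = 3516 N, H = 1.617e+09 Pa, K = 9.724e-04.
Limit volume V_lim = h_lim·A = 2.625e-05 · 8.144e-04 = 2.138e-08 m³.
So the life L = V_lim·H/(K·W) = 2.138e-08 · 1.617e+09 / (9.724e-04 · 3516) = 10.11 m.

value=10.11 m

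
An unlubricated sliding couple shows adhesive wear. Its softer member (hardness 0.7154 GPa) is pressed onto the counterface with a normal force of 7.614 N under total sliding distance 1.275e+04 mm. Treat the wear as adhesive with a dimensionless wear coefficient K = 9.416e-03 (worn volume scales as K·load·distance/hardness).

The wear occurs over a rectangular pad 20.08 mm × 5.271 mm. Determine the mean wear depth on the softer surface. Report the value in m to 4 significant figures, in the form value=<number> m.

Intermediates are shown rounded; the algebra carries full float precision, and a single final rounding: 4 significant figures.
Convert: Distance L = 1.275e+04 mm = 12.75 m.
Convert: Hardness H = 0.7154 GPa = 7.154e+08 Pa.
Convert: Pad sides 20.08 mm × 5.271 mm = 0.02008 m × 0.005271 m. Contact area A = 0.02008 m × 0.005271 m = 1.058e-04 m².
SI base units throughout: W = 7.614 N, H = 7.154e+08 Pa, K = 9.416e-03.
Archard volume V = K·W·L/H = 9.416e-03 · 7.614 · 12.75 / 7.154e+08 = 1.278e-09 m³.
Mean wear depth h = V/A = 1.278e-09 / 1.058e-04 = 1.207e-05 m.

value=1.207e-05 m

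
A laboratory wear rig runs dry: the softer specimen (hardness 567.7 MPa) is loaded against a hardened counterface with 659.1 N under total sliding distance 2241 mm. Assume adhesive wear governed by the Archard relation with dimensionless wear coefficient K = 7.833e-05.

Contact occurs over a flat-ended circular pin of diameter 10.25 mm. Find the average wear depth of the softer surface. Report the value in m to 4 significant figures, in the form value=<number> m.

value=2.470e-06 m

All arithmetic holds exact precision, and intermediates are shown rounded; rounded just once to four significant figures.
Convert: Distance covered L = 2241 mm = 2.241 m.
Convert: Hardness H = 567.7 MPa = 5.677e+08 Pa.
Convert: Pin diameter d = 10.25 mm = 0.01025 m. Contact area A = π·d²/4 = π·(0.01025 m)²/4 = 8.252e-05 m².
Working in SI base units: W = 659.1 N, H = 5.677e+08 Pa, K = 7.833e-05.
Apply Archard: V = K·W·L/H = 7.833e-05 · 659.1 · 2.241 / 5.677e+08 = 2.038e-10 m³.
Wear depth h = V/A = 2.038e-10 / 8.252e-05 = 2.470e-06 m.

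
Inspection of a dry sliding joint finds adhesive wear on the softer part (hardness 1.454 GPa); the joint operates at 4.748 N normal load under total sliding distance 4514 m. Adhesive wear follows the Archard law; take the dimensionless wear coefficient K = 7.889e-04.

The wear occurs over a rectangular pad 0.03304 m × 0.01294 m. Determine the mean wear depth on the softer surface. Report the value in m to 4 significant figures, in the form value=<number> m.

Intermediates are shown rounded — all working math carries full precision; rounded once at the end to four significant digits.
Hardness H = 1.454 GPa = 1.454e+09 Pa.
Contact area A = 0.03304 m × 0.01294 m = 4.275e-04 m².
Expressed in SI base units: W = 4.748 N, H = 1.454e+09 Pa, K = 7.889e-04.
Archard relation: V = K·W·L/H = 7.889e-04 · 4.748 · 4514 / 1.454e+09 = 1.163e-08 m³.
Mean wear depth h = V/A = 1.163e-08 / 4.275e-04 = 2.720e-05 m.

value=2.720e-05 m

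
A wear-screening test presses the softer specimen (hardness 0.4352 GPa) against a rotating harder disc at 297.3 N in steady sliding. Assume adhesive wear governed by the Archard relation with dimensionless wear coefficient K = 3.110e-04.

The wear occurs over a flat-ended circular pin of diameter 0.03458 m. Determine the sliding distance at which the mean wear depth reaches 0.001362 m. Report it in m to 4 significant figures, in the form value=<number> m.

The intermediates are shown rounded — each operation carries full precision; one last rounding, at 4 significant digits.
Hardness H = 0.4352 GPa = 4.352e+08 Pa.
Contact area A = π·d²/4 = π·(0.03458 m)²/4 = 9.392e-04 m².
In SI base units, W = 297.3 N, H = 4.352e+08 Pa, K = 3.110e-04.
Allowed volume V_lim = h_lim·A = 0.001362 · 9.392e-04 = 1.279e-06 m³.
Sliding life L = V_lim·H/(K·W) = 1.279e-06 · 4.352e+08 / (3.110e-04 · 297.3) = 6021 m.

value=6021 m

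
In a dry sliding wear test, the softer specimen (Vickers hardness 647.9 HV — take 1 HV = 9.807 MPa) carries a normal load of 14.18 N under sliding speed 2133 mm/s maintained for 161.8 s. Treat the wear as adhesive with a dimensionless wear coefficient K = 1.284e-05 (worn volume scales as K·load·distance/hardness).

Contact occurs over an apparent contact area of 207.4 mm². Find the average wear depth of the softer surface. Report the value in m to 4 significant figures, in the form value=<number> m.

Printed values are rounded. The computation holds full precision — one last rounding to 4 significant figures.
Sliding speed v = 2133 mm/s = 2.133 m/s. The distance L = v·t = 2.133 m/s × 161.8 s = 345.1 m.
Hardness H = 647.9 HV × 9.807 MPa/HV = 6354 MPa = 6.354e+09 Pa.
Contact area A = 207.4 mm² = 2.074e-04 m².
As SI base values: W = 14.18 N, H = 6.354e+09 Pa, K = 1.284e-05.
Apply Archard: V = K·W·L/H = 1.284e-05 · 14.18 · 345.1 / 6.354e+09 = 9.889e-12 m³.
Mean depth h = V/A = 9.889e-12 / 2.074e-04 = 4.768e-08 m.

value=4.768e-08 m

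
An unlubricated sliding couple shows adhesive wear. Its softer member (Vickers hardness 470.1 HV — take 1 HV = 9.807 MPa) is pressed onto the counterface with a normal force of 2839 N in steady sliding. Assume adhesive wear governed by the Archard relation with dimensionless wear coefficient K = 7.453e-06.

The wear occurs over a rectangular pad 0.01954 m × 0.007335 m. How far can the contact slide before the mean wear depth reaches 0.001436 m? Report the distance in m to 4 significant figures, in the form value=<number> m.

value=4.484e+04 m

The intermediates are displayed rounded. The computation maintains exact precision; one last rounding: 4 significant figures.
Hardness H = 470.1 HV × 9.807 MPa/HV = 4610 MPa = 4.610e+09 Pa.
Contact area A = 0.01954 m × 0.007335 m = 1.433e-04 m².
Expressed in SI base units: W = 2839 N, H = 4.610e+09 Pa, K = 7.453e-06.
Wearable volume V_lim = h_lim·A = 0.001436 · 1.433e-04 = 2.058e-07 m³.
So the life L = V_lim·H/(K·W) = 2.058e-07 · 4.610e+09 / (7.453e-06 · 2839) = 4.484e+04 m.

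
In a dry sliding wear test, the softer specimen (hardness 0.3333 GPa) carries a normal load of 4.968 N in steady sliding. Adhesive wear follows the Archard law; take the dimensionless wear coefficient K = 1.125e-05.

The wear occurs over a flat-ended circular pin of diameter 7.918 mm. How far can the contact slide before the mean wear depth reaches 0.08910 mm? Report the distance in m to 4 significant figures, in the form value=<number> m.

value=2.616e+04 m

Every step keeps exact precision, and printed values are rounded — a single final rounding to four significant figures.
Convert: Hardness H = 0.3333 GPa = 3.333e+08 Pa.
Convert: Pin diameter d = 7.918 mm = 0.007918 m. Contact area A = π·d²/4 = π·(0.007918 m)²/4 = 4.924e-05 m².
Convert: Depth limit h_lim = 0.08910 mm = 8.910e-05 m.
SI base units throughout: W = 4.968 N, H = 3.333e+08 Pa, K = 1.125e-05.
Limit volume V_lim = h_lim·A = 8.910e-05 · 4.924e-05 = 4.387e-09 m³.
So the life L = V_lim·H/(K·W) = 4.387e-09 · 3.333e+08 / (1.125e-05 · 4.968) = 2.616e+04 m.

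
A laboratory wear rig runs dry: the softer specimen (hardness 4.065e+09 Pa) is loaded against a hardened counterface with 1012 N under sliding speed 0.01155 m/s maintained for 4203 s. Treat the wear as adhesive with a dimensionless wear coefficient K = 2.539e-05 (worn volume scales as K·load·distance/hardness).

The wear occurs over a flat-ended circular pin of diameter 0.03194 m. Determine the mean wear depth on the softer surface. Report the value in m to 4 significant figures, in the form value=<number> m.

Printed values are rounded; all arithmetic holds exact precision; one final rounding to 4 significant figures.
Path length L = v·t = 0.01155 m/s × 4203 s = 48.54 m.
Contact area A = π·d²/4 = π·(0.03194 m)²/4 = 8.012e-04 m².
Restated in SI base units: W = 1012 N, H = 4.065e+09 Pa, K = 2.539e-05.
Worn volume V = K·W·L/H = 2.539e-05 · 1012 · 48.54 / 4.065e+09 = 3.068e-10 m³.
Depth h = V/A = 3.068e-10 / 8.012e-04 = 3.830e-07 m.

value=3.830e-07 m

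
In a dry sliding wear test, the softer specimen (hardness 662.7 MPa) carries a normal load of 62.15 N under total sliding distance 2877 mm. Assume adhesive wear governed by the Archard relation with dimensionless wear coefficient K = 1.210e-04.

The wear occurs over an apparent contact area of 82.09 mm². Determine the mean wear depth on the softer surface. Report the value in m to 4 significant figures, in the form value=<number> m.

value=3.977e-07 m

Intermediate values appear rounded, and every step maintains full precision; one final rounding, at 4 significant digits.
The distance L = 2877 mm = 2.877 m.
Hardness H = 662.7 MPa = 6.627e+08 Pa.
Contact area A = 82.09 mm² = 8.209e-05 m².
Expressed in SI base units: W = 62.15 N, H = 6.627e+08 Pa, K = 1.210e-04.
Archard relation: V = K·W·L/H = 1.210e-04 · 62.15 · 2.877 / 6.627e+08 = 3.265e-11 m³.
Wear depth h = V/A = 3.265e-11 / 8.209e-05 = 3.977e-07 m.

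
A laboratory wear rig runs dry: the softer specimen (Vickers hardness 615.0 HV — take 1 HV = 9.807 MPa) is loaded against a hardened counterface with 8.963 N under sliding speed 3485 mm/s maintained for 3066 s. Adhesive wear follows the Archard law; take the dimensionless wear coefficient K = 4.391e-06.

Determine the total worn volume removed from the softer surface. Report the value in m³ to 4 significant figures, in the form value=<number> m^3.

The computation holds full float precision — the intermediates are shown rounded — one final rounding, at four significant digits.
Convert: Sliding speed v = 3485 mm/s = 3.485 m/s. The distance L = v·t = 3.485 m/s × 3066 s = 1.069e+04 m.
Convert: Hardness H = 615.0 HV × 9.807 MPa/HV = 6031 MPa = 6.031e+09 Pa.
Expressed in SI base units: W = 8.963 N, H = 6.031e+09 Pa, K = 4.391e-06.
The Archard volume V = K·W·L/H = 4.391e-06 · 8.963 · 1.069e+04 / 6.031e+09 = 6.972e-11 m³.

value=6.972e-11 m^3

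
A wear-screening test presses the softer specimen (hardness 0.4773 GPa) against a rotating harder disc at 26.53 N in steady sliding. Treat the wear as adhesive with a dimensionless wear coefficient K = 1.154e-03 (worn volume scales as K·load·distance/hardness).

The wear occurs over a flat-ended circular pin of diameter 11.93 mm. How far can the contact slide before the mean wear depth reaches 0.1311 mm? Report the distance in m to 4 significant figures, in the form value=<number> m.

Intermediates appear rounded — every step keeps exact precision, and rounded once at the end: four significant digits.
Hardness H = 0.4773 GPa = 4.773e+08 Pa.
Pin diameter d = 11.93 mm = 0.01193 m. Contact area A = π·d²/4 = π·(0.01193 m)²/4 = 1.118e-04 m².
Depth limit h_lim = 0.1311 mm = 1.311e-04 m.
Collected in SI base units: W = 26.53 N, H = 4.773e+08 Pa, K = 1.154e-03.
At the depth limit, V_lim = h_lim·A = 1.311e-04 · 1.118e-04 = 1.465e-08 m³.
Thus life L = V_lim·H/(K·W) = 1.465e-08 · 4.773e+08 / (1.154e-03 · 26.53) = 228.5 m.

value=228.5 m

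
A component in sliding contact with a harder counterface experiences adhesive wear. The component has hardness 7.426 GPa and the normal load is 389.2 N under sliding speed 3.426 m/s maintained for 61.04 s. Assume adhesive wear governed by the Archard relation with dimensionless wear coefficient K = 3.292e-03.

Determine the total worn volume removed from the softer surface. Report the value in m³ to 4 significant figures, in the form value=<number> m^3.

Intermediates are printed rounded. The computation carries full precision — a lone final rounding: 4 significant figures.
Convert: Total distance L = v·t = 3.426 m/s × 61.04 s = 209.1 m.
Convert: Hardness H = 7.426 GPa = 7.426e+09 Pa.
Restated in SI base units: W = 389.2 N, H = 7.426e+09 Pa, K = 3.292e-03.
Volume removed: V = K·W·L/H = 3.292e-03 · 389.2 · 209.1 / 7.426e+09 = 3.608e-08 m³.

value=3.608e-08 m^3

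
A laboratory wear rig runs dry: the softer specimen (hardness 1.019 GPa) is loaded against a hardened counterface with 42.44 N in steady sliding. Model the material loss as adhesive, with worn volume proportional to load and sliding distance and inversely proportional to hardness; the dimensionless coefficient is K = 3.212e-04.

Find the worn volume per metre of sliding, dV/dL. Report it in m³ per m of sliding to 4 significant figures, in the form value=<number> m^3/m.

value=1.338e-11 m^3/m

The intermediates are displayed rounded, and every step runs at full precision, and one final rounding: 4 significant digits.
Convert: Hardness H = 1.019 GPa = 1.019e+09 Pa.
In SI base units: W = 42.44 N, H = 1.019e+09 Pa, K = 3.212e-04.
Sliding wear rate dV/dL = K·W/H — distance-free: 3.212e-04 · 42.44 / 1.019e+09 = 1.338e-11 m³/m.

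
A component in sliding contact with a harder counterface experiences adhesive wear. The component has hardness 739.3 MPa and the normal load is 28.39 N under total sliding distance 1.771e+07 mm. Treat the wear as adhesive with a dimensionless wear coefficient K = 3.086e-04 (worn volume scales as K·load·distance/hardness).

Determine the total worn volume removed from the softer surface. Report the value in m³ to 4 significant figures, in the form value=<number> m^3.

value=2.099e-07 m^3

Intermediates are printed rounded, and the algebra runs at full float precision; one last rounding, at four significant figures.
Distance L = 1.771e+07 mm = 1.771e+04 m.
Hardness H = 739.3 MPa = 7.393e+08 Pa.
In SI base units: W = 28.39 N, H = 7.393e+08 Pa, K = 3.086e-04.
The Archard volume V = K·W·L/H = 3.086e-04 · 28.39 · 1.771e+04 / 7.393e+08 = 2.099e-07 m³.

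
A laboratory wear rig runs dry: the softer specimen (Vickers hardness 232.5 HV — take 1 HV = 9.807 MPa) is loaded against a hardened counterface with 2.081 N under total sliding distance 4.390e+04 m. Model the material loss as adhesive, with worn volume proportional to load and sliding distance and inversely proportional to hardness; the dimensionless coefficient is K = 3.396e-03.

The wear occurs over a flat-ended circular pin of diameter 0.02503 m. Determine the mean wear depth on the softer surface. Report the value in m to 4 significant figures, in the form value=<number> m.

value=2.765e-04 m

All arithmetic maintains full float precision, and intermediate values are shown rounded, and rounded once at the end, at four significant figures.
Hardness H = 232.5 HV × 9.807 MPa/HV = 2280 MPa = 2.280e+09 Pa.
Contact area A = π·d²/4 = π·(0.02503 m)²/4 = 4.921e-04 m².
Expressed in SI base units: W = 2.081 N, H = 2.280e+09 Pa, K = 3.396e-03.
By Archard's law, V = K·W·L/H = 3.396e-03 · 2.081 · 4.390e+04 / 2.280e+09 = 1.361e-07 m³.
Mean wear depth h = V/A = 1.361e-07 / 4.921e-04 = 2.765e-04 m.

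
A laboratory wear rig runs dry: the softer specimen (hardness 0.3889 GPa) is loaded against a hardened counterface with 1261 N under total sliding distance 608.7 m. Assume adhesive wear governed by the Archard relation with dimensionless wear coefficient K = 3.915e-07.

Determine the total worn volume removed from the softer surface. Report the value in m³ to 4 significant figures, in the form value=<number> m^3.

value=7.727e-10 m^3

All arithmetic carries exact precision; intermediates are printed rounded, and a lone final rounding to four significant digits.
Hardness H = 0.3889 GPa = 3.889e+08 Pa.
Expressed in SI base units: W = 1261 N, H = 3.889e+08 Pa, K = 3.915e-07.
Archard volume V = K·W·L/H = 3.915e-07 · 1261 · 608.7 / 3.889e+08 = 7.727e-10 m³.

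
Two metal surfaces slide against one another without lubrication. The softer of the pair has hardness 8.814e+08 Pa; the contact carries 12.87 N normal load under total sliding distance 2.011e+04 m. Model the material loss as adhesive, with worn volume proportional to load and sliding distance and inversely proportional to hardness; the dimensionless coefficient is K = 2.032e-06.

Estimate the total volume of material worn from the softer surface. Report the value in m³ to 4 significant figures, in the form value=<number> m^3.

The computation runs at exact precision; intermediates appear rounded — a single final rounding: 4 significant figures.
In SI base units: W = 12.87 N, H = 8.814e+08 Pa, K = 2.032e-06.
By Archard's law, V = K·W·L/H = 2.032e-06 · 12.87 · 2.011e+04 / 8.814e+08 = 5.967e-10 m³.

value=5.967e-10 m^3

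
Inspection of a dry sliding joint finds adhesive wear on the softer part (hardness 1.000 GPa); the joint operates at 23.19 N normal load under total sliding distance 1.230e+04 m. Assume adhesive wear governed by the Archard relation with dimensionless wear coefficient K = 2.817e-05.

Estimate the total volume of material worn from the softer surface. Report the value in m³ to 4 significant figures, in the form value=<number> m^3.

The intermediates appear rounded, and the algebra holds full precision, and rounded once at the end, at 4 significant digits.
Hardness H = 1.000 GPa = 1.000e+09 Pa.
Restated in SI base units: W = 23.19 N, H = 1.000e+09 Pa, K = 2.817e-05.
The Archard volume V = K·W·L/H = 2.817e-05 · 23.19 · 1.230e+04 / 1.000e+09 = 8.035e-09 m³.

value=8.035e-09 m^3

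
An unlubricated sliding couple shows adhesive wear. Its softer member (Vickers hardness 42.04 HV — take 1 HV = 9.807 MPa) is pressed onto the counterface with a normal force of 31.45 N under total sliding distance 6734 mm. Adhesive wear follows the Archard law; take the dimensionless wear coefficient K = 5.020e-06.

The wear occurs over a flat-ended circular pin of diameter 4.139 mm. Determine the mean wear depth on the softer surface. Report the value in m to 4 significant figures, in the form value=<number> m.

Printed values are rounded, and the algebra holds full precision. Rounded once at the end: four significant figures.
Convert: Distance covered L = 6734 mm = 6.734 m.
Convert: Hardness H = 42.04 HV × 9.807 MPa/HV = 412.3 MPa = 4.123e+08 Pa.
Convert: Pin diameter d = 4.139 mm = 0.004139 m. Contact area A = π·d²/4 = π·(0.004139 m)²/4 = 1.345e-05 m².
As SI base values: W = 31.45 N, H = 4.123e+08 Pa, K = 5.020e-06.
By Archard's law, V = K·W·L/H = 5.020e-06 · 31.45 · 6.734 / 4.123e+08 = 2.579e-12 m³.
Average depth h = V/A = 2.579e-12 / 1.345e-05 = 1.917e-07 m.

value=1.917e-07 m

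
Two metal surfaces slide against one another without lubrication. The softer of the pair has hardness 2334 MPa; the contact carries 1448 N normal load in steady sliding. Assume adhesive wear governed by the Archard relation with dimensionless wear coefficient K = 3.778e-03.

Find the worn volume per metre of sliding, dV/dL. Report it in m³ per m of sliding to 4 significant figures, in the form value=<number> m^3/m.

Every step carries exact precision — displayed values are rounded; rounded just once to 4 significant digits.
Convert: Hardness H = 2334 MPa = 2.334e+09 Pa.
Working in SI base units: W = 1448 N, H = 2.334e+09 Pa, K = 3.778e-03.
Rate of wear dV/dL = K·W/H (independent of L): 3.778e-03 · 1448 / 2.334e+09 = 2.344e-09 m³/m.

value=2.344e-09 m^3/m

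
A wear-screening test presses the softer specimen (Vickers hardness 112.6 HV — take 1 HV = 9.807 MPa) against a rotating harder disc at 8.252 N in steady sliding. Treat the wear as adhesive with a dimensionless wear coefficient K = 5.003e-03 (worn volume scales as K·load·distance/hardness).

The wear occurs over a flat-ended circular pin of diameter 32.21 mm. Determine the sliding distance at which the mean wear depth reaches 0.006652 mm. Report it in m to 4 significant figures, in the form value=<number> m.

value=145.0 m

The algebra keeps exact precision; intermediates are shown rounded, and one final rounding, at four significant digits.
Hardness H = 112.6 HV × 9.807 MPa/HV = 1104 MPa = 1.104e+09 Pa.
Pin diameter d = 32.21 mm = 0.03221 m. Contact area A = π·d²/4 = π·(0.03221 m)²/4 = 8.148e-04 m².
Depth limit h_lim = 0.006652 mm = 6.652e-06 m.
Restated in SI base units: W = 8.252 N, H = 1.104e+09 Pa, K = 5.003e-03.
Permissible volume V_lim = h_lim·A = 6.652e-06 · 8.148e-04 = 5.420e-09 m³.
Sliding life L = V_lim·H/(K·W) = 5.420e-09 · 1.104e+09 / (5.003e-03 · 8.252) = 145.0 m.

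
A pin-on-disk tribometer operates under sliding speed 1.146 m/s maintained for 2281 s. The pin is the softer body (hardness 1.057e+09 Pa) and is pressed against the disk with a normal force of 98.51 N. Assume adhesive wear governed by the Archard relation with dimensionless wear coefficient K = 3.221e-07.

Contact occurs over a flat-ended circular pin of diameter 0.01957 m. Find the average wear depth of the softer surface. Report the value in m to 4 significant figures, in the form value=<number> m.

value=2.609e-07 m

Shown intermediates are rounded; all working math runs at exact precision — one final rounding: four significant digits.
Convert: Path length L = v·t = 1.146 m/s × 2281 s = 2614 m.
Convert: Contact area A = π·d²/4 = π·(0.01957 m)²/4 = 3.008e-04 m².
In SI base units, W = 98.51 N, H = 1.057e+09 Pa, K = 3.221e-07.
Worn volume V = K·W·L/H = 3.221e-07 · 98.51 · 2614 / 1.057e+09 = 7.847e-11 m³.
Average depth h = V/A = 7.847e-11 / 3.008e-04 = 2.609e-07 m.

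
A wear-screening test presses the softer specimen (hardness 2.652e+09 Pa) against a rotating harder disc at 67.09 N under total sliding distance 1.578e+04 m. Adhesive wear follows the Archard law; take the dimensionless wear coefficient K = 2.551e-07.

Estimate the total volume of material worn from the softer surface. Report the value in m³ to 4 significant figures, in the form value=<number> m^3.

All working math keeps full precision. Intermediate values are printed rounded. Rounded once at the end to four significant figures.
Working in SI base units: W = 67.09 N, H = 2.652e+09 Pa, K = 2.551e-07.
Archard volume V = K·W·L/H = 2.551e-07 · 67.09 · 1.578e+04 / 2.652e+09 = 1.018e-10 m³.

value=1.018e-10 m^3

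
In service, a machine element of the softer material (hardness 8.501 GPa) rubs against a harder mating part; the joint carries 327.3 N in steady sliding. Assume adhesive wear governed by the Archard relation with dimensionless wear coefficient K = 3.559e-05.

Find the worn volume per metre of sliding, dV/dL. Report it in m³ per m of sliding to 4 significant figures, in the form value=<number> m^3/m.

value=1.370e-12 m^3/m

Every step keeps full precision. The intermediates are shown rounded. Rounded just once: 4 significant digits.
Hardness H = 8.501 GPa = 8.501e+09 Pa.
SI base units throughout: W = 327.3 N, H = 8.501e+09 Pa, K = 3.559e-05.
The wear rate dV/dL = K·W/H — distance-free: 3.559e-05 · 327.3 / 8.501e+09 = 1.370e-12 m³/m.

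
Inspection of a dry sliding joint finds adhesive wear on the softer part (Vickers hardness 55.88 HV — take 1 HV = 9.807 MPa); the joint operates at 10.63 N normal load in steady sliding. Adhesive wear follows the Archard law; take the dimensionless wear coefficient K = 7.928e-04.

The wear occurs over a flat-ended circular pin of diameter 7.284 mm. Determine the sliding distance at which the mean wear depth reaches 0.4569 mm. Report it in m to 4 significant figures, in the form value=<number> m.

value=1238 m

The computation maintains exact precision, and displayed values are rounded, and one final rounding to four significant figures.
Hardness H = 55.88 HV × 9.807 MPa/HV = 548.0 MPa = 5.480e+08 Pa.
Pin diameter d = 7.284 mm = 0.007284 m. Contact area A = π·d²/4 = π·(0.007284 m)²/4 = 4.167e-05 m².
Depth limit h_lim = 0.4569 mm = 4.569e-04 m.
In SI base units: W = 10.63 N, H = 5.480e+08 Pa, K = 7.928e-04.
Volume at the limit: V_lim = h_lim·A = 4.569e-04 · 4.167e-05 = 1.904e-08 m³.
Life L = V_lim·H/(K·W) = 1.904e-08 · 5.480e+08 / (7.928e-04 · 10.63) = 1238 m.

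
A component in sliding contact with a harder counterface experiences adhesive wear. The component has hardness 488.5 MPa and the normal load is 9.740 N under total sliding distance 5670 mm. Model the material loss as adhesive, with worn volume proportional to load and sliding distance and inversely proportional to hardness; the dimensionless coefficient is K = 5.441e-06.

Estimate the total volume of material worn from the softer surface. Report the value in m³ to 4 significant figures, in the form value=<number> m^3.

value=6.151e-13 m^3

Shown intermediates are rounded — the computation runs at full float precision. Rounded just once, at 4 significant digits.
Distance covered L = 5670 mm = 5.670 m.
Hardness H = 488.5 MPa = 4.885e+08 Pa.
Restated in SI base units: W = 9.740 N, H = 4.885e+08 Pa, K = 5.441e-06.
By Archard's law, V = K·W·L/H = 5.441e-06 · 9.740 · 5.670 / 4.885e+08 = 6.151e-13 m³.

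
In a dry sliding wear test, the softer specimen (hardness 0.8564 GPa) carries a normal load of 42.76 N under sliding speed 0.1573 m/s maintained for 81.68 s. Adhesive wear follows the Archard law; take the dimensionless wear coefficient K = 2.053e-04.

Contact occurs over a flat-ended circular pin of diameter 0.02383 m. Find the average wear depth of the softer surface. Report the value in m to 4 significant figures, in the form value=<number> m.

value=2.953e-07 m

The intermediates appear rounded, and the algebra runs at exact precision — a lone final rounding to 4 significant figures.
Convert: Distance covered L = v·t = 0.1573 m/s × 81.68 s = 12.85 m.
Convert: Hardness H = 0.8564 GPa = 8.564e+08 Pa.
Convert: Contact area A = π·d²/4 = π·(0.02383 m)²/4 = 4.460e-04 m².
As SI base values: W = 42.76 N, H = 8.564e+08 Pa, K = 2.053e-04.
Archard relation: V = K·W·L/H = 2.053e-04 · 42.76 · 12.85 / 8.564e+08 = 1.317e-10 m³.
Wear depth h = V/A = 1.317e-10 / 4.460e-04 = 2.953e-07 m.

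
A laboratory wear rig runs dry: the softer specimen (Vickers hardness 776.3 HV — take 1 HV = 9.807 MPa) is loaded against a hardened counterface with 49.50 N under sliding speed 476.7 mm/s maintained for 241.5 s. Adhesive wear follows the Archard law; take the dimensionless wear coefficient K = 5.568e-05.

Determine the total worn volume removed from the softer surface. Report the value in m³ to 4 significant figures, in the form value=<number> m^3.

value=4.168e-11 m^3

Shown intermediates are rounded, and every step keeps exact precision; rounded just once, at 4 significant digits.
Convert: Sliding speed v = 476.7 mm/s = 0.4767 m/s. Total distance L = v·t = 0.4767 m/s × 241.5 s = 115.1 m.
Convert: Hardness H = 776.3 HV × 9.807 MPa/HV = 7613 MPa = 7.613e+09 Pa.
Collected in SI base units: W = 49.50 N, H = 7.613e+09 Pa, K = 5.568e-05.
Volume removed: V = K·W·L/H = 5.568e-05 · 49.50 · 115.1 / 7.613e+09 = 4.168e-11 m³.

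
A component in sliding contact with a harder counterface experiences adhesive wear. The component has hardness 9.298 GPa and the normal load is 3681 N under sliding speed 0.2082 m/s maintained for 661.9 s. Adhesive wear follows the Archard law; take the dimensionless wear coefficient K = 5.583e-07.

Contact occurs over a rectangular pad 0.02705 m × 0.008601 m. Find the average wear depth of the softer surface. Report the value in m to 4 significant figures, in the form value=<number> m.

Intermediate values are printed rounded — all working math runs at full float precision. Rounded once at the end: four significant digits.
Convert: Distance L = v·t = 0.2082 m/s × 661.9 s = 137.8 m.
Convert: Hardness H = 9.298 GPa = 9.298e+09 Pa.
Convert: Contact area A = 0.02705 m × 0.008601 m = 2.327e-04 m².
Restated in SI base units: W = 3681 N, H = 9.298e+09 Pa, K = 5.583e-07.
Apply Archard: V = K·W·L/H = 5.583e-07 · 3681 · 137.8 / 9.298e+09 = 3.046e-11 m³.
Wear depth h = V/A = 3.046e-11 / 2.327e-04 = 1.309e-07 m.

value=1.309e-07 m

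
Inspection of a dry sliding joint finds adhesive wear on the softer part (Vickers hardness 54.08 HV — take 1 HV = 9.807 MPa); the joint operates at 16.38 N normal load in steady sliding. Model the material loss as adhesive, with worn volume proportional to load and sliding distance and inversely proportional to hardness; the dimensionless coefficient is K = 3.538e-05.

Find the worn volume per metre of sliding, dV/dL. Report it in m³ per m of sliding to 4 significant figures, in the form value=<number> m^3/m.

Shown intermediates are rounded; all arithmetic maintains full precision — one final rounding to 4 significant digits.
Hardness H = 54.08 HV × 9.807 MPa/HV = 530.4 MPa = 5.304e+08 Pa.
In SI base units, W = 16.38 N, H = 5.304e+08 Pa, K = 3.538e-05.
Wear rate dV/dL = K·W/H: 3.538e-05 · 16.38 / 5.304e+08 = 1.093e-12 m³/m.

value=1.093e-12 m^3/m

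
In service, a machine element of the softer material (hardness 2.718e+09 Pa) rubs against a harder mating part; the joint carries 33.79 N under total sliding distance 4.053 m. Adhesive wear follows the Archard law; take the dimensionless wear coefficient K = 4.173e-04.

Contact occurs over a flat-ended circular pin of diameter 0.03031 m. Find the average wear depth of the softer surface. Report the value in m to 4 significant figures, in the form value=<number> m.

value=2.914e-08 m

Every step runs at full float precision; quoted intermediates are rounded. Rounded once at the end, at 4 significant digits.
Contact area A = π·d²/4 = π·(0.03031 m)²/4 = 7.215e-04 m².
Collected in SI base units: W = 33.79 N, H = 2.718e+09 Pa, K = 4.173e-04.
Volume removed: V = K·W·L/H = 4.173e-04 · 33.79 · 4.053 / 2.718e+09 = 2.103e-11 m³.
Depth h = V/A = 2.103e-11 / 7.215e-04 = 2.914e-08 m.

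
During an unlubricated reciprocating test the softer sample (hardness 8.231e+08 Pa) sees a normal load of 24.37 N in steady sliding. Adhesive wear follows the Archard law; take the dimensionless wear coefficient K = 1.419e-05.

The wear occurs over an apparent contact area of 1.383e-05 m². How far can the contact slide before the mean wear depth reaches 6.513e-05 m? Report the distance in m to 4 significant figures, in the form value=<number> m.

Each operation runs at exact precision; shown intermediates are rounded — rounded just once to four significant digits.
Restated in SI base units: W = 24.37 N, H = 8.231e+08 Pa, K = 1.419e-05.
Limit volume V_lim = h_lim·A = 6.513e-05 · 1.383e-05 = 9.007e-10 m³.
Life L = V_lim·H/(K·W) = 9.007e-10 · 8.231e+08 / (1.419e-05 · 24.37) = 2144 m.

value=2144 m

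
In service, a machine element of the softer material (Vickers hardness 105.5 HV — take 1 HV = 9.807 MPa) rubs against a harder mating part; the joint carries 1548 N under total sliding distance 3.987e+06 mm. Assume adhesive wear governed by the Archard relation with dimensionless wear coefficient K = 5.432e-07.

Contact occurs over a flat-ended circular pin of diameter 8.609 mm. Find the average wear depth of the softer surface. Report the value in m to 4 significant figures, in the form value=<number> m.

Printed values are rounded. Every step maintains full precision; one final rounding to four significant figures.
Convert: Distance covered L = 3.987e+06 mm = 3987 m.
Convert: Hardness H = 105.5 HV × 9.807 MPa/HV = 1035 MPa = 1.035e+09 Pa.
Convert: Pin diameter d = 8.609 mm = 0.008609 m. Contact area A = π·d²/4 = π·(0.008609 m)²/4 = 5.821e-05 m².
Expressed in SI base units: W = 1548 N, H = 1.035e+09 Pa, K = 5.432e-07.
By Archard's law, V = K·W·L/H = 5.432e-07 · 1548 · 3987 / 1.035e+09 = 3.240e-09 m³.
Wear depth h = V/A = 3.240e-09 / 5.821e-05 = 5.567e-05 m.

value=5.567e-05 m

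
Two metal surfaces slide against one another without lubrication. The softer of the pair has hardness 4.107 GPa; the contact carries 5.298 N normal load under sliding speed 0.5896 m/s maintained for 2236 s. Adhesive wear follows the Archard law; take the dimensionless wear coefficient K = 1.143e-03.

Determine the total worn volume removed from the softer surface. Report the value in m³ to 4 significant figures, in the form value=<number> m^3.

Each operation carries exact precision, and the intermediates appear rounded — rounded just once to 4 significant digits.
Convert: The distance L = v·t = 0.5896 m/s × 2236 s = 1318 m.
Convert: Hardness H = 4.107 GPa = 4.107e+09 Pa.
Working in SI base units: W = 5.298 N, H = 4.107e+09 Pa, K = 1.143e-03.
Archard relation: V = K·W·L/H = 1.143e-03 · 5.298 · 1318 / 4.107e+09 = 1.944e-09 m³.

value=1.944e-09 m^3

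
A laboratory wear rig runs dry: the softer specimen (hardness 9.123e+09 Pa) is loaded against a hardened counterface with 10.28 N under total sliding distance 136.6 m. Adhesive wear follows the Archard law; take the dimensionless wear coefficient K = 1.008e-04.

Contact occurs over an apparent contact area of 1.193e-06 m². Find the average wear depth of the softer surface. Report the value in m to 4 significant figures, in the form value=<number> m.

Quoted intermediates are rounded; all working math maintains exact precision, and a lone final rounding, at four significant digits.
Working in SI base units: W = 10.28 N, H = 9.123e+09 Pa, K = 1.008e-04.
Worn volume V = K·W·L/H = 1.008e-04 · 10.28 · 136.6 / 9.123e+09 = 1.552e-11 m³.
Mean depth h = V/A = 1.552e-11 / 1.193e-06 = 1.301e-05 m.

value=1.301e-05 m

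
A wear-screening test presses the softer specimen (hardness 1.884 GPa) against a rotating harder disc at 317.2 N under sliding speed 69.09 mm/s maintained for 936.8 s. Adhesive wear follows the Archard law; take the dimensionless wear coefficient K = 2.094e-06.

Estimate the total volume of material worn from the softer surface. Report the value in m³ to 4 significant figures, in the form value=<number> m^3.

Every step runs at full float precision, and intermediates are printed rounded, and rounded just once: 4 significant figures.
Convert: Sliding speed v = 69.09 mm/s = 0.06909 m/s. The distance L = v·t = 0.06909 m/s × 936.8 s = 64.72 m.
Convert: Hardness H = 1.884 GPa = 1.884e+09 Pa.
Collected in SI base units: W = 317.2 N, H = 1.884e+09 Pa, K = 2.094e-06.
Apply Archard: V = K·W·L/H = 2.094e-06 · 317.2 · 64.72 / 1.884e+09 = 2.282e-11 m³.

value=2.282e-11 m^3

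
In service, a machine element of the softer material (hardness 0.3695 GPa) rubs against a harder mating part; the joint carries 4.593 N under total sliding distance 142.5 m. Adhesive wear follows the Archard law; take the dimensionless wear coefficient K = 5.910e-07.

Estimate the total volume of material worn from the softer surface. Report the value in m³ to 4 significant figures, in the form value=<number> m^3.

value=1.047e-12 m^3

The intermediates appear rounded, and each operation runs at full precision; rounded once at the end to 4 significant figures.
Hardness H = 0.3695 GPa = 3.695e+08 Pa.
SI base units throughout: W = 4.593 N, H = 3.695e+08 Pa, K = 5.910e-07.
Worn volume V = K·W·L/H = 5.910e-07 · 4.593 · 142.5 / 3.695e+08 = 1.047e-12 m³.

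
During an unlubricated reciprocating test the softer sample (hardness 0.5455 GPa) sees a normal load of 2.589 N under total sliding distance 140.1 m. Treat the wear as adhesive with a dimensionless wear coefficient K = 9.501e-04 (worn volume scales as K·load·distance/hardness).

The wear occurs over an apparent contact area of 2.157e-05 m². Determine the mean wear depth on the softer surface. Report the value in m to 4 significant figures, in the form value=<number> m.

Intermediate values appear rounded; the algebra holds exact precision. Rounded just once: four significant digits.
Convert: Hardness H = 0.5455 GPa = 5.455e+08 Pa.
As SI base values: W = 2.589 N, H = 5.455e+08 Pa, K = 9.501e-04.
Apply Archard: V = K·W·L/H = 9.501e-04 · 2.589 · 140.1 / 5.455e+08 = 6.317e-10 m³.
Mean wear depth h = V/A = 6.317e-10 / 2.157e-05 = 2.929e-05 m.

value=2.929e-05 m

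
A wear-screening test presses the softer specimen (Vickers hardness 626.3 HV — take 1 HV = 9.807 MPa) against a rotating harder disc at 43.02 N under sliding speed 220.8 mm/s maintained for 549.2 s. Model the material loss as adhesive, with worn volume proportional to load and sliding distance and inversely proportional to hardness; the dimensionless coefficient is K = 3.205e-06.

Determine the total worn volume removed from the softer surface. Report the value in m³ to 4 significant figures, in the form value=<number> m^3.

value=2.722e-12 m^3

All arithmetic holds full float precision. Shown intermediates are rounded. Rounded just once to four significant figures.
Sliding speed v = 220.8 mm/s = 0.2208 m/s. Sliding distance L = v·t = 0.2208 m/s × 549.2 s = 121.3 m.
Hardness H = 626.3 HV × 9.807 MPa/HV = 6142 MPa = 6.142e+09 Pa.
Expressed in SI base units: W = 43.02 N, H = 6.142e+09 Pa, K = 3.205e-06.
By Archard's law, V = K·W·L/H = 3.205e-06 · 43.02 · 121.3 / 6.142e+09 = 2.722e-12 m³.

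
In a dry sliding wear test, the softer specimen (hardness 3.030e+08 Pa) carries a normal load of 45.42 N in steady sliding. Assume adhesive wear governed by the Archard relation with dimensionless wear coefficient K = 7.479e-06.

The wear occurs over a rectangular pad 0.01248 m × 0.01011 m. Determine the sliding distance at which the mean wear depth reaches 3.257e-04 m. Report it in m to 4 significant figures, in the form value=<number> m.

value=3.666e+04 m

Every step runs at full float precision. Shown intermediates are rounded. Rounded once at the end: 4 significant figures.
Contact area A = 0.01248 m × 0.01011 m = 1.262e-04 m².
In SI base units: W = 45.42 N, H = 3.030e+08 Pa, K = 7.479e-06.
Volume at the limit: V_lim = h_lim·A = 3.257e-04 · 1.262e-04 = 4.109e-08 m³.
Sliding life L = V_lim·H/(K·W) = 4.109e-08 · 3.030e+08 / (7.479e-06 · 45.42) = 3.666e+04 m.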